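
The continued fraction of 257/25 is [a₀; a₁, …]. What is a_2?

1

257 = 10·25 + 7   →  a_0 = 10
25 = 3·7 + 4   →  a_1 = 3
7 = 1·4 + 3   →  a_2 = 1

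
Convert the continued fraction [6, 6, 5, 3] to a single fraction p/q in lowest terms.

Using pₖ = aₖpₖ₋₁ + pₖ₋₂ and qₖ = aₖqₖ₋₁ + qₖ₋₂:
  k=0: a=6, p=6, q=1
  k=1: a=6, p=37, q=6
  k=2: a=5, p=191, q=31
  k=3: a=3, p=610, q=99

610/99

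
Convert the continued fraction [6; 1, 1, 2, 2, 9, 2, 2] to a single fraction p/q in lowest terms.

3878/589

Using pₖ = aₖpₖ₋₁ + pₖ₋₂ and qₖ = aₖqₖ₋₁ + qₖ₋₂:
  k=0: a=6, p=6, q=1
  k=1: a=1, p=7, q=1
  k=2: a=1, p=13, q=2
  k=3: a=2, p=33, q=5
  k=4: a=2, p=79, q=12
  k=5: a=9, p=744, q=113
  k=6: a=2, p=1567, q=238
  k=7: a=2, p=3878, q=589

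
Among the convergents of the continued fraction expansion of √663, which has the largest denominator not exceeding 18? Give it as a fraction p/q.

103/4

√663 = [25; 1, 2, 1, 50, …] (period length 4).
Convergents:
  p_0/q_0 = 25/1
  p_1/q_1 = 26/1
  p_2/q_2 = 77/3
  p_3/q_3 = 103/4
  p_4/q_4 = 5227/203
q_3 = 4 ≤ 18 < 203 = q_4, so the answer is 103/4.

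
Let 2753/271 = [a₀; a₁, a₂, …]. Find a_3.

2753 = 10·271 + 43   →  a_0 = 10
271 = 6·43 + 13   →  a_1 = 6
43 = 3·13 + 4   →  a_2 = 3
13 = 3·4 + 1   →  a_3 = 3

3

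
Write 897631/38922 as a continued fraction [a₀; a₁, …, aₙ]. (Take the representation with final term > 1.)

897631 = 23*38922 + 2425
38922 = 16*2425 + 122
2425 = 19*122 + 107
122 = 1*107 + 15
107 = 7*15 + 2
15 = 7*2 + 1
2 = 2*1 + 0  (stop)
So 897631/38922 = [23; 16, 19, 1, 7, 7, 2].

[23; 16, 19, 1, 7, 7, 2]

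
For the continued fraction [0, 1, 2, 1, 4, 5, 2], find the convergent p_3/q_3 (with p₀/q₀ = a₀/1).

3/4

Using pₖ = aₖpₖ₋₁ + pₖ₋₂, qₖ = aₖqₖ₋₁ + qₖ₋₂ (with p₋₁=1, p₋₂=0, q₋₁=0, q₋₂=1):
  k=0: a=0, p=0, q=1
  k=1: a=1, p=1, q=1
  k=2: a=2, p=2, q=3
  k=3: a=1, p=3, q=4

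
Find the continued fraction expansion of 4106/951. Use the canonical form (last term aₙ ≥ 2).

4106 = 4×951 + 302
951 = 3×302 + 45
302 = 6×45 + 32
45 = 1×32 + 13
32 = 2×13 + 6
13 = 2×6 + 1
6 = 6×1 + 0  (stop)
So 4106/951 = [4; 3, 6, 1, 2, 2, 6].

[4; 3, 6, 1, 2, 2, 6]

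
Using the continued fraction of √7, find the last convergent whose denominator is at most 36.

√7 = [2; 1, 1, 1, 4, …] (period length 4).
Convergents:
  p_0/q_0 = 2/1
  p_1/q_1 = 3/1
  p_2/q_2 = 5/2
  p_3/q_3 = 8/3
  p_4/q_4 = 37/14
  p_5/q_5 = 45/17
  p_6/q_6 = 82/31
  p_7/q_7 = 127/48
q_6 = 31 ≤ 36 < 48 = q_7, so the answer is 82/31.

82/31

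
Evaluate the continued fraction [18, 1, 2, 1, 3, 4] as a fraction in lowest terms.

Using pₖ = aₖpₖ₋₁ + pₖ₋₂ and qₖ = aₖqₖ₋₁ + qₖ₋₂:
  k=0: a=18, p=18, q=1
  k=1: a=1, p=19, q=1
  k=2: a=2, p=56, q=3
  k=3: a=1, p=75, q=4
  k=4: a=3, p=281, q=15
  k=5: a=4, p=1199, q=64

1199/64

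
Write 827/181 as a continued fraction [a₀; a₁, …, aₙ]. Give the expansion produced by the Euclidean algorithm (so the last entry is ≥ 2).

[4; 1, 1, 3, 8, 3]

827 = 4·181 + 103
181 = 1·103 + 78
103 = 1·78 + 25
78 = 3·25 + 3
25 = 8·3 + 1
3 = 3·1 + 0  (stop)
So 827/181 = [4; 1, 1, 3, 8, 3].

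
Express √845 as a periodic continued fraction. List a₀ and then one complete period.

[29; 14, 1, 1, 14, 58]

a₀ = ⌊√845⌋ = 29.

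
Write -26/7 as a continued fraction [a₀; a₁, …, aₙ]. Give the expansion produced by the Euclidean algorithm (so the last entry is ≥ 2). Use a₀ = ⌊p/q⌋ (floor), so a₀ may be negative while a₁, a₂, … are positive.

-26 = -4*7 + 2
7 = 3*2 + 1
2 = 2*1 + 0  (stop)
So -26/7 = [-4; 3, 2].

[-4; 3, 2]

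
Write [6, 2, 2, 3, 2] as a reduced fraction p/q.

250/39

Using pₖ = aₖpₖ₋₁ + pₖ₋₂ and qₖ = aₖqₖ₋₁ + qₖ₋₂:
  k=0: a=6, p=6, q=1
  k=1: a=2, p=13, q=2
  k=2: a=2, p=32, q=5
  k=3: a=3, p=109, q=17
  k=4: a=2, p=250, q=39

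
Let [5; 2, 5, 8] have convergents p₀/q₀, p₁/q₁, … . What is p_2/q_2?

Using pₖ = aₖpₖ₋₁ + pₖ₋₂, qₖ = aₖqₖ₋₁ + qₖ₋₂ (with p₋₁=1, p₋₂=0, q₋₁=0, q₋₂=1):
  k=0: a=5, p=5, q=1
  k=1: a=2, p=11, q=2
  k=2: a=5, p=60, q=11

60/11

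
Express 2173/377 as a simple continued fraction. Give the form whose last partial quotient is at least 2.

[5; 1, 3, 4, 4, 5]

2173 = 5*377 + 288
377 = 1*288 + 89
288 = 3*89 + 21
89 = 4*21 + 5
21 = 4*5 + 1
5 = 5*1 + 0  (stop)
So 2173/377 = [5; 1, 3, 4, 4, 5].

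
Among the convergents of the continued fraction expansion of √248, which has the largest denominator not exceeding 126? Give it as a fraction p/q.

1937/123

√248 = [15; 1, 2, 1, 30, …] (period length 4).
Convergents:
  p_0/q_0 = 15/1
  p_1/q_1 = 16/1
  p_2/q_2 = 47/3
  p_3/q_3 = 63/4
  p_4/q_4 = 1937/123
  p_5/q_5 = 2000/127
q_4 = 123 ≤ 126 < 127 = q_5, so the answer is 1937/123.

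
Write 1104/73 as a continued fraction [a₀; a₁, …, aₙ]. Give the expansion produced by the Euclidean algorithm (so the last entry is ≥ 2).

1104 = 15×73 + 9
73 = 8×9 + 1
9 = 9×1 + 0  (stop)
So 1104/73 = [15; 8, 9].

[15; 8, 9]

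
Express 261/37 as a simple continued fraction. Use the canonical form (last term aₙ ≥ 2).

[7; 18, 2]

261 = 7·37 + 2
37 = 18·2 + 1
2 = 2·1 + 0  (stop)
So 261/37 = [7; 18, 2].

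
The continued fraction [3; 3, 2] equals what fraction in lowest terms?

23/7

Fold from the inside: start with 2/1.
  3 + 1/2 = 7/2
  3 + 2/7 = 23/7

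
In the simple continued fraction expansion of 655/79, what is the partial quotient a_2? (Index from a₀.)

2

655 = 8·79 + 23   →  a_0 = 8
79 = 3·23 + 10   →  a_1 = 3
23 = 2·10 + 3   →  a_2 = 2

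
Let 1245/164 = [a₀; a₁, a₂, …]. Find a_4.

1245 = 7·164 + 97   →  a_0 = 7
164 = 1·97 + 67   →  a_1 = 1
97 = 1·67 + 30   →  a_2 = 1
67 = 2·30 + 7   →  a_3 = 2
30 = 4·7 + 2   →  a_4 = 4

4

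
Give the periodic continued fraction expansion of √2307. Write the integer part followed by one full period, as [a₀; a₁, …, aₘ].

[48; 32, 96]

a₀ = ⌊√2307⌋ = 48.
With m₀=0, d₀=1 and mₖ₊₁ = dₖaₖ − mₖ, dₖ₊₁ = (n − mₖ₊₁²)/dₖ, aₖ₊₁ = ⌊(a₀+mₖ₊₁)/dₖ₊₁⌋:
  k=1: m=48, d=3, a=32
  k=2: m=48, d=1, a=96
d=1 and a=2a₀=96 at k=2, so the next step gives (m, d) = (48, 3) again — its k=1 value — and the period has length 2.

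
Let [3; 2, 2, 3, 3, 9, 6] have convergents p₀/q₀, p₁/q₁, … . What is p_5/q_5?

1777/521

Using pₖ = aₖpₖ₋₁ + pₖ₋₂, qₖ = aₖqₖ₋₁ + qₖ₋₂ (with p₋₁=1, p₋₂=0, q₋₁=0, q₋₂=1):
  k=0: a=3, p=3, q=1
  k=1: a=2, p=7, q=2
  k=2: a=2, p=17, q=5
  k=3: a=3, p=58, q=17
  k=4: a=3, p=191, q=56
  k=5: a=9, p=1777, q=521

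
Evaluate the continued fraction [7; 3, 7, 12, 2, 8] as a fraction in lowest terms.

34506/4715

Using pₖ = aₖpₖ₋₁ + pₖ₋₂ and qₖ = aₖqₖ₋₁ + qₖ₋₂:
  k=0: a=7, p=7, q=1
  k=1: a=3, p=22, q=3
  k=2: a=7, p=161, q=22
  k=3: a=12, p=1954, q=267
  k=4: a=2, p=4069, q=556
  k=5: a=8, p=34506, q=4715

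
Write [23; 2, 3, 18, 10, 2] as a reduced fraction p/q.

63307/2702

Using pₖ = aₖpₖ₋₁ + pₖ₋₂ and qₖ = aₖqₖ₋₁ + qₖ₋₂:
  k=0: a=23, p=23, q=1
  k=1: a=2, p=47, q=2
  k=2: a=3, p=164, q=7
  k=3: a=18, p=2999, q=128
  k=4: a=10, p=30154, q=1287
  k=5: a=2, p=63307, q=2702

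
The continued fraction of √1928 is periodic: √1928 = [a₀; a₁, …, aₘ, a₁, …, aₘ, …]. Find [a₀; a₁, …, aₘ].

[43; 1, 9, 1, 86]

a₀ = ⌊√1928⌋ = 43.
With m₀=0, d₀=1 and mₖ₊₁ = dₖaₖ − mₖ, dₖ₊₁ = (n − mₖ₊₁²)/dₖ, aₖ₊₁ = ⌊(a₀+mₖ₊₁)/dₖ₊₁⌋:
  k=1: m=43, d=79, a=1
  k=2: m=36, d=8, a=9
  k=3: m=36, d=79, a=1
  k=4: m=43, d=1, a=86
d=1 and a=2a₀=86 at k=4, so the next step gives (m, d) = (43, 79) again — its k=1 value — and the period has length 4.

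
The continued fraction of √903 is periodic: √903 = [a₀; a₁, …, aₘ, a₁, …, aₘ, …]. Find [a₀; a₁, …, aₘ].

[30; 20, 60]

a₀ = ⌊√903⌋ = 30.
With m₀=0, d₀=1 and mₖ₊₁ = dₖaₖ − mₖ, dₖ₊₁ = (n − mₖ₊₁²)/dₖ, aₖ₊₁ = ⌊(a₀+mₖ₊₁)/dₖ₊₁⌋:
  k=1: m=30, d=3, a=20
  k=2: m=30, d=1, a=60
d=1 and a=2a₀=60 at k=2, so the next step gives (m, d) = (30, 3) again — its k=1 value — and the period has length 2.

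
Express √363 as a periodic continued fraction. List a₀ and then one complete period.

[19; 19, 38]

a₀ = ⌊√363⌋ = 19.
With m₀=0, d₀=1 and mₖ₊₁ = dₖaₖ − mₖ, dₖ₊₁ = (n − mₖ₊₁²)/dₖ, aₖ₊₁ = ⌊(a₀+mₖ₊₁)/dₖ₊₁⌋:
  k=1: m=19, d=2, a=19
  k=2: m=19, d=1, a=38
d=1 and a=2a₀=38 at k=2, so the next step gives (m, d) = (19, 2) again — its k=1 value — and the period has length 2.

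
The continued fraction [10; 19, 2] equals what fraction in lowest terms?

Using pₖ = aₖpₖ₋₁ + pₖ₋₂ and qₖ = aₖqₖ₋₁ + qₖ₋₂:
  k=0: a=10, p=10, q=1
  k=1: a=19, p=191, q=19
  k=2: a=2, p=392, q=39

392/39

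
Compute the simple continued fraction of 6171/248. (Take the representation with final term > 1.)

[24; 1, 7, 1, 1, 4, 3]

6171 = 24×248 + 219
248 = 1×219 + 29
219 = 7×29 + 16
29 = 1×16 + 13
16 = 1×13 + 3
13 = 4×3 + 1
3 = 3×1 + 0  (stop)
So 6171/248 = [24; 1, 7, 1, 1, 4, 3].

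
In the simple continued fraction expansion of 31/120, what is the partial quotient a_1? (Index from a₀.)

31 = 0·120 + 31   →  a_0 = 0
120 = 3·31 + 27   →  a_1 = 3

3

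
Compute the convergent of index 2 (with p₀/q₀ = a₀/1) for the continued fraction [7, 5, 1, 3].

43/6

Using pₖ = aₖpₖ₋₁ + pₖ₋₂, qₖ = aₖqₖ₋₁ + qₖ₋₂ (with p₋₁=1, p₋₂=0, q₋₁=0, q₋₂=1):
  k=0: a=7, p=7, q=1
  k=1: a=5, p=36, q=5
  k=2: a=1, p=43, q=6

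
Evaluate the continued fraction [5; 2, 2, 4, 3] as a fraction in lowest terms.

384/71

Fold from the inside: start with 3/1.
  4 + 1/3 = 13/3
  2 + 3/13 = 29/13
  2 + 13/29 = 71/29
  5 + 29/71 = 384/71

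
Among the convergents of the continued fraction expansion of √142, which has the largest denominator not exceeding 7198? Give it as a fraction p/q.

40897/3432

√142 = [11; 1, 10, 1, 22, …] (period length 4).
Convergents:
  p_0/q_0 = 11/1
  p_1/q_1 = 12/1
  p_2/q_2 = 131/11
  p_3/q_3 = 143/12
  p_4/q_4 = 3277/275
  p_5/q_5 = 3420/287
  p_6/q_6 = 37477/3145
  p_7/q_7 = 40897/3432
  p_8/q_8 = 937211/78649
q_7 = 3432 ≤ 7198 < 78649 = q_8, so the answer is 40897/3432.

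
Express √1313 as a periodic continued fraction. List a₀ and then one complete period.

a₀ = ⌊√1313⌋ = 36.
With m₀=0, d₀=1 and mₖ₊₁ = dₖaₖ − mₖ, dₖ₊₁ = (n − mₖ₊₁²)/dₖ, aₖ₊₁ = ⌊(a₀+mₖ₊₁)/dₖ₊₁⌋:
  k=1: m=36, d=17, a=4
  k=2: m=32, d=17, a=4
  k=3: m=36, d=1, a=72
d=1 and a=2a₀=72 at k=3, so the next step gives (m, d) = (36, 17) again — its k=1 value — and the period has length 3.

[36; 4, 4, 72]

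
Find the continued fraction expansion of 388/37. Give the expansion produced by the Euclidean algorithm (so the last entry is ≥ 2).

[10; 2, 18]

388 = 10*37 + 18
37 = 2*18 + 1
18 = 18*1 + 0  (stop)
So 388/37 = [10; 2, 18].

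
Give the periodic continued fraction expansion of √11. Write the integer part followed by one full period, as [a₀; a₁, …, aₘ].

a₀ = ⌊√11⌋ = 3.
With m₀=0, d₀=1 and mₖ₊₁ = dₖaₖ − mₖ, dₖ₊₁ = (n − mₖ₊₁²)/dₖ, aₖ₊₁ = ⌊(a₀+mₖ₊₁)/dₖ₊₁⌋:
  k=1: m=3, d=2, a=3
  k=2: m=3, d=1, a=6
d=1 and a=2a₀=6 at k=2, so the next step gives (m, d) = (3, 2) again — its k=1 value — and the period has length 2.

[3; 3, 6]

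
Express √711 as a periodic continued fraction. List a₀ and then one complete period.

[26; 1, 1, 1, 52]

a₀ = ⌊√711⌋ = 26.
With m₀=0, d₀=1 and mₖ₊₁ = dₖaₖ − mₖ, dₖ₊₁ = (n − mₖ₊₁²)/dₖ, aₖ₊₁ = ⌊(a₀+mₖ₊₁)/dₖ₊₁⌋:
  k=1: m=26, d=35, a=1
  k=2: m=9, d=18, a=1
  k=3: m=9, d=35, a=1
  k=4: m=26, d=1, a=52
d=1 and a=2a₀=52 at k=4, so the next step gives (m, d) = (26, 35) again — its k=1 value — and the period has length 4.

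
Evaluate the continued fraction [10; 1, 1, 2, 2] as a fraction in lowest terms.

Fold from the inside: start with 2/1.
  2 + 1/2 = 5/2
  1 + 2/5 = 7/5
  1 + 5/7 = 12/7
  10 + 7/12 = 127/12

127/12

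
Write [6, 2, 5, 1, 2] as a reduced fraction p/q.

Fold from the inside: start with 2/1.
  1 + 1/2 = 3/2
  5 + 2/3 = 17/3
  2 + 3/17 = 37/17
  6 + 17/37 = 239/37

239/37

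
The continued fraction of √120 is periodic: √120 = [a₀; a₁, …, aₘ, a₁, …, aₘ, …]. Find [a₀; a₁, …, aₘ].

[10; 1, 20]

a₀ = ⌊√120⌋ = 10.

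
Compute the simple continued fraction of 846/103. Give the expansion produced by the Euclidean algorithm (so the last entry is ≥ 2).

[8; 4, 1, 2, 7]

846 = 8×103 + 22
103 = 4×22 + 15
22 = 1×15 + 7
15 = 2×7 + 1
7 = 7×1 + 0  (stop)
So 846/103 = [8; 4, 1, 2, 7].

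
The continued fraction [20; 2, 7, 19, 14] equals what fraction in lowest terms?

82543/4033

Fold from the inside: start with 14/1.
  19 + 1/14 = 267/14
  7 + 14/267 = 1883/267
  2 + 267/1883 = 4033/1883
  20 + 1883/4033 = 82543/4033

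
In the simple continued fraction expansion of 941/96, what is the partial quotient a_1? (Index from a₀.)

1

941 = 9·96 + 77   →  a_0 = 9
96 = 1·77 + 19   →  a_1 = 1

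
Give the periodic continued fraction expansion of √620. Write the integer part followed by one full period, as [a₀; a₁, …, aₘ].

[24; 1, 8, 1, 48]

a₀ = ⌊√620⌋ = 24.
With m₀=0, d₀=1 and mₖ₊₁ = dₖaₖ − mₖ, dₖ₊₁ = (n − mₖ₊₁²)/dₖ, aₖ₊₁ = ⌊(a₀+mₖ₊₁)/dₖ₊₁⌋:
  k=1: m=24, d=44, a=1
  k=2: m=20, d=5, a=8
  k=3: m=20, d=44, a=1
  k=4: m=24, d=1, a=48
d=1 and a=2a₀=48 at k=4, so the next step gives (m, d) = (24, 44) again — its k=1 value — and the period has length 4.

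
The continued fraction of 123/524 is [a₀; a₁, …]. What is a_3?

123 = 0·524 + 123   →  a_0 = 0
524 = 4·123 + 32   →  a_1 = 4
123 = 3·32 + 27   →  a_2 = 3
32 = 1·27 + 5   →  a_3 = 1

1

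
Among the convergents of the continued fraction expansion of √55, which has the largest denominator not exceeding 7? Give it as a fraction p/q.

√55 = [7; 2, 2, 2, 14, …] (period length 4).
Convergents:
  p_0/q_0 = 7/1
  p_1/q_1 = 15/2
  p_2/q_2 = 37/5
  p_3/q_3 = 89/12
q_2 = 5 ≤ 7 < 12 = q_3, so the answer is 37/5.

37/5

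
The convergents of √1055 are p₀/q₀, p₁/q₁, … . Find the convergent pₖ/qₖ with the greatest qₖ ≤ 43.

812/25

√1055 = [32; 2, 12, 2, 64, …] (period length 4).
Convergents:
  p_0/q_0 = 32/1
  p_1/q_1 = 65/2
  p_2/q_2 = 812/25
  p_3/q_3 = 1689/52
q_2 = 25 ≤ 43 < 52 = q_3, so the answer is 812/25.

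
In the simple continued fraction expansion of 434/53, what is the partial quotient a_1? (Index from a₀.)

434 = 8·53 + 10   →  a_0 = 8
53 = 5·10 + 3   →  a_1 = 5

5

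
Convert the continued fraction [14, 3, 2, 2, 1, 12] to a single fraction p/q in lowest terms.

4359/305

Using pₖ = aₖpₖ₋₁ + pₖ₋₂ and qₖ = aₖqₖ₋₁ + qₖ₋₂:
  k=0: a=14, p=14, q=1
  k=1: a=3, p=43, q=3
  k=2: a=2, p=100, q=7
  k=3: a=2, p=243, q=17
  k=4: a=1, p=343, q=24
  k=5: a=12, p=4359, q=305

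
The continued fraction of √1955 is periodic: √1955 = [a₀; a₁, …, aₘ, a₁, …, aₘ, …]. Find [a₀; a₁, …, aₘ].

a₀ = ⌊√1955⌋ = 44.

[44; 4, 1, 1, 1, 4, 88]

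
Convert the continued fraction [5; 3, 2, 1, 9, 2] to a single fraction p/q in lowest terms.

1081/204

Using pₖ = aₖpₖ₋₁ + pₖ₋₂ and qₖ = aₖqₖ₋₁ + qₖ₋₂:
  k=0: a=5, p=5, q=1
  k=1: a=3, p=16, q=3
  k=2: a=2, p=37, q=7
  k=3: a=1, p=53, q=10
  k=4: a=9, p=514, q=97
  k=5: a=2, p=1081, q=204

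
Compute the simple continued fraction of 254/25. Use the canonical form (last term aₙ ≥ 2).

[10; 6, 4]

254 = 10·25 + 4
25 = 6·4 + 1
4 = 4·1 + 0  (stop)
So 254/25 = [10; 6, 4].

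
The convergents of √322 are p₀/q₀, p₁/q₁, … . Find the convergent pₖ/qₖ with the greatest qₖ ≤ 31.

323/18

√322 = [17; 1, 16, 1, 34, …] (period length 4).
Convergents:
  p_0/q_0 = 17/1
  p_1/q_1 = 18/1
  p_2/q_2 = 305/17
  p_3/q_3 = 323/18
  p_4/q_4 = 11287/629
q_3 = 18 ≤ 31 < 629 = q_4, so the answer is 323/18.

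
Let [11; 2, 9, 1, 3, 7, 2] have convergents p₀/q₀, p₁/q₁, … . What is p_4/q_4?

941/82

Using pₖ = aₖpₖ₋₁ + pₖ₋₂, qₖ = aₖqₖ₋₁ + qₖ₋₂ (with p₋₁=1, p₋₂=0, q₋₁=0, q₋₂=1):
  k=0: a=11, p=11, q=1
  k=1: a=2, p=23, q=2
  k=2: a=9, p=218, q=19
  k=3: a=1, p=241, q=21
  k=4: a=3, p=941, q=82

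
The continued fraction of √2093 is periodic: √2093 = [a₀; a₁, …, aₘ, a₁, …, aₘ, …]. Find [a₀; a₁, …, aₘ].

[45; 1, 2, 1, 90]

a₀ = ⌊√2093⌋ = 45.
With m₀=0, d₀=1 and mₖ₊₁ = dₖaₖ − mₖ, dₖ₊₁ = (n − mₖ₊₁²)/dₖ, aₖ₊₁ = ⌊(a₀+mₖ₊₁)/dₖ₊₁⌋:
  k=1: m=45, d=68, a=1
  k=2: m=23, d=23, a=2
  k=3: m=23, d=68, a=1
  k=4: m=45, d=1, a=90
d=1 and a=2a₀=90 at k=4, so the next step gives (m, d) = (45, 68) again — its k=1 value — and the period has length 4.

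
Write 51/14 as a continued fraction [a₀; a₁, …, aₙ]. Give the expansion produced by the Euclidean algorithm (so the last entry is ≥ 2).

[3; 1, 1, 1, 4]

51 = 3×14 + 9
14 = 1×9 + 5
9 = 1×5 + 4
5 = 1×4 + 1
4 = 4×1 + 0  (stop)
So 51/14 = [3; 1, 1, 1, 4].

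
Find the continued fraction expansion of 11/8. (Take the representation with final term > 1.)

[1; 2, 1, 2]

11 = 1×8 + 3
8 = 2×3 + 2
3 = 1×2 + 1
2 = 2×1 + 0  (stop)
So 11/8 = [1; 2, 1, 2].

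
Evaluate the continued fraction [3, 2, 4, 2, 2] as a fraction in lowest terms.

169/49

Fold from the inside: start with 2/1.
  2 + 1/2 = 5/2
  4 + 2/5 = 22/5
  2 + 5/22 = 49/22
  3 + 22/49 = 169/49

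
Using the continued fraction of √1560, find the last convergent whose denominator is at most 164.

√1560 = [39; 2, 78, …] (period length 2).
Convergents:
  p_0/q_0 = 39/1
  p_1/q_1 = 79/2
  p_2/q_2 = 6201/157
  p_3/q_3 = 12481/316
q_2 = 157 ≤ 164 < 316 = q_3, so the answer is 6201/157.

6201/157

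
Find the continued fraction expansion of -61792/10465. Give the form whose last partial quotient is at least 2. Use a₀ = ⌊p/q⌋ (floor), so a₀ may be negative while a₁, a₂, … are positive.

-61792 = -6·10465 + 998
10465 = 10·998 + 485
998 = 2·485 + 28
485 = 17·28 + 9
28 = 3·9 + 1
9 = 9·1 + 0  (stop)
So -61792/10465 = [-6; 10, 2, 17, 3, 9].

[-6; 10, 2, 17, 3, 9]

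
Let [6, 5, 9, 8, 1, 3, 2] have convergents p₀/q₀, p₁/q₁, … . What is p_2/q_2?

Using pₖ = aₖpₖ₋₁ + pₖ₋₂, qₖ = aₖqₖ₋₁ + qₖ₋₂ (with p₋₁=1, p₋₂=0, q₋₁=0, q₋₂=1):
  k=0: a=6, p=6, q=1
  k=1: a=5, p=31, q=5
  k=2: a=9, p=285, q=46

285/46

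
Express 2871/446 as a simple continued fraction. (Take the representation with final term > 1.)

[6; 2, 3, 2, 13, 2]

2871 = 6*446 + 195
446 = 2*195 + 56
195 = 3*56 + 27
56 = 2*27 + 2
27 = 13*2 + 1
2 = 2*1 + 0  (stop)
So 2871/446 = [6; 2, 3, 2, 13, 2].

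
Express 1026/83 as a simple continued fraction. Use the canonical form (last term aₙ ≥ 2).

[12; 2, 1, 3, 3, 2]

1026 = 12*83 + 30
83 = 2*30 + 23
30 = 1*23 + 7
23 = 3*7 + 2
7 = 3*2 + 1
2 = 2*1 + 0  (stop)
So 1026/83 = [12; 2, 1, 3, 3, 2].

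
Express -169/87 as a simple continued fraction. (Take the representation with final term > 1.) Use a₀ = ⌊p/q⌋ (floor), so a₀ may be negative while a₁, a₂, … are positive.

-169 = -2*87 + 5
87 = 17*5 + 2
5 = 2*2 + 1
2 = 2*1 + 0  (stop)
So -169/87 = [-2; 17, 2, 2].

[-2; 17, 2, 2]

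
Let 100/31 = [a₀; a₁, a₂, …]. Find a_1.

100 = 3·31 + 7   →  a_0 = 3
31 = 4·7 + 3   →  a_1 = 4

4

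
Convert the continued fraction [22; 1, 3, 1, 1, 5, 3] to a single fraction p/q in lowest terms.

Using pₖ = aₖpₖ₋₁ + pₖ₋₂ and qₖ = aₖqₖ₋₁ + qₖ₋₂:
  k=0: a=22, p=22, q=1
  k=1: a=1, p=23, q=1
  k=2: a=3, p=91, q=4
  k=3: a=1, p=114, q=5
  k=4: a=1, p=205, q=9
  k=5: a=5, p=1139, q=50
  k=6: a=3, p=3622, q=159

3622/159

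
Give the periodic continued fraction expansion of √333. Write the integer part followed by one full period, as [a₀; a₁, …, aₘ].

a₀ = ⌊√333⌋ = 18.
With m₀=0, d₀=1 and mₖ₊₁ = dₖaₖ − mₖ, dₖ₊₁ = (n − mₖ₊₁²)/dₖ, aₖ₊₁ = ⌊(a₀+mₖ₊₁)/dₖ₊₁⌋:
  k=1: m=18, d=9, a=4
  k=2: m=18, d=1, a=36
d=1 and a=2a₀=36 at k=2, so the next step gives (m, d) = (18, 9) again — its k=1 value — and the period has length 2.

[18; 4, 36]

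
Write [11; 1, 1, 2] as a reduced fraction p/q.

Fold from the inside: start with 2/1.
  1 + 1/2 = 3/2
  1 + 2/3 = 5/3
  11 + 3/5 = 58/5

58/5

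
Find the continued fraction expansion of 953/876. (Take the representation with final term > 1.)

953 = 1×876 + 77
876 = 11×77 + 29
77 = 2×29 + 19
29 = 1×19 + 10
19 = 1×10 + 9
10 = 1×9 + 1
9 = 9×1 + 0  (stop)
So 953/876 = [1; 11, 2, 1, 1, 1, 9].

[1; 11, 2, 1, 1, 1, 9]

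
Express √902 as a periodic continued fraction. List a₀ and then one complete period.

a₀ = ⌊√902⌋ = 30.

[30; 30, 60]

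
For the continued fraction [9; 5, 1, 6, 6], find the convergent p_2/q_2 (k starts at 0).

Using pₖ = aₖpₖ₋₁ + pₖ₋₂, qₖ = aₖqₖ₋₁ + qₖ₋₂ (with p₋₁=1, p₋₂=0, q₋₁=0, q₋₂=1):
  k=0: a=9, p=9, q=1
  k=1: a=5, p=46, q=5
  k=2: a=1, p=55, q=6

55/6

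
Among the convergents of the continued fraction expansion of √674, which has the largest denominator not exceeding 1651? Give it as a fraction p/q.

35074/1351

√674 = [25; 1, 24, 1, 50, …] (period length 4).
Convergents:
  p_0/q_0 = 25/1
  p_1/q_1 = 26/1
  p_2/q_2 = 649/25
  p_3/q_3 = 675/26
  p_4/q_4 = 34399/1325
  p_5/q_5 = 35074/1351
  p_6/q_6 = 876175/33749
q_5 = 1351 ≤ 1651 < 33749 = q_6, so the answer is 35074/1351.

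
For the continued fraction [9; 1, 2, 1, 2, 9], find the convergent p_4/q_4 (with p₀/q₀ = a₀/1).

107/11

Using pₖ = aₖpₖ₋₁ + pₖ₋₂, qₖ = aₖqₖ₋₁ + qₖ₋₂ (with p₋₁=1, p₋₂=0, q₋₁=0, q₋₂=1):
  k=0: a=9, p=9, q=1
  k=1: a=1, p=10, q=1
  k=2: a=2, p=29, q=3
  k=3: a=1, p=39, q=4
  k=4: a=2, p=107, q=11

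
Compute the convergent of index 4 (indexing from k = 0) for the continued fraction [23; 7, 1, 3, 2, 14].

Using pₖ = aₖpₖ₋₁ + pₖ₋₂, qₖ = aₖqₖ₋₁ + qₖ₋₂ (with p₋₁=1, p₋₂=0, q₋₁=0, q₋₂=1):
  k=0: a=23, p=23, q=1
  k=1: a=7, p=162, q=7
  k=2: a=1, p=185, q=8
  k=3: a=3, p=717, q=31
  k=4: a=2, p=1619, q=70

1619/70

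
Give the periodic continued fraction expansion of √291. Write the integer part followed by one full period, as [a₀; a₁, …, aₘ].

a₀ = ⌊√291⌋ = 17.
With m₀=0, d₀=1 and mₖ₊₁ = dₖaₖ − mₖ, dₖ₊₁ = (n − mₖ₊₁²)/dₖ, aₖ₊₁ = ⌊(a₀+mₖ₊₁)/dₖ₊₁⌋:
  k=1: m=17, d=2, a=17
  k=2: m=17, d=1, a=34
d=1 and a=2a₀=34 at k=2, so the next step gives (m, d) = (17, 2) again — its k=1 value — and the period has length 2.

[17; 17, 34]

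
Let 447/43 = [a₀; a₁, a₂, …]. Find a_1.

447 = 10·43 + 17   →  a_0 = 10
43 = 2·17 + 9   →  a_1 = 2

2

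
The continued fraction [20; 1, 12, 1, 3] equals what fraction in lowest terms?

1151/55

Using pₖ = aₖpₖ₋₁ + pₖ₋₂ and qₖ = aₖqₖ₋₁ + qₖ₋₂:
  k=0: a=20, p=20, q=1
  k=1: a=1, p=21, q=1
  k=2: a=12, p=272, q=13
  k=3: a=1, p=293, q=14
  k=4: a=3, p=1151, q=55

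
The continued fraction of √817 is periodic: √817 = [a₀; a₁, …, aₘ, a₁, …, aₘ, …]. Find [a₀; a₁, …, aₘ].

[28; 1, 1, 2, 1, 1, 56]

a₀ = ⌊√817⌋ = 28.
With m₀=0, d₀=1 and mₖ₊₁ = dₖaₖ − mₖ, dₖ₊₁ = (n − mₖ₊₁²)/dₖ, aₖ₊₁ = ⌊(a₀+mₖ₊₁)/dₖ₊₁⌋:
  k=1: m=28, d=33, a=1
  k=2: m=5, d=24, a=1
  k=3: m=19, d=19, a=2
  k=4: m=19, d=24, a=1
  k=5: m=5, d=33, a=1
  k=6: m=28, d=1, a=56
d=1 and a=2a₀=56 at k=6, so the next step gives (m, d) = (28, 33) again — its k=1 value — and the period has length 6.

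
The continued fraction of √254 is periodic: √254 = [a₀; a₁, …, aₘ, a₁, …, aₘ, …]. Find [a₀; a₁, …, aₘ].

a₀ = ⌊√254⌋ = 15.
With m₀=0, d₀=1 and mₖ₊₁ = dₖaₖ − mₖ, dₖ₊₁ = (n − mₖ₊₁²)/dₖ, aₖ₊₁ = ⌊(a₀+mₖ₊₁)/dₖ₊₁⌋:
  k=1: m=15, d=29, a=1
  k=2: m=14, d=2, a=14
  k=3: m=14, d=29, a=1
  k=4: m=15, d=1, a=30
d=1 and a=2a₀=30 at k=4, so the next step gives (m, d) = (15, 29) again — its k=1 value — and the period has length 4.

[15; 1, 14, 1, 30]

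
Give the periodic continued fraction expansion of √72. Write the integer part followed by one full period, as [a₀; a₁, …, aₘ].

a₀ = ⌊√72⌋ = 8.

[8; 2, 16]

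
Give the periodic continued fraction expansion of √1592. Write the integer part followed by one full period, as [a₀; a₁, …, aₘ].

[39; 1, 8, 1, 78]

a₀ = ⌊√1592⌋ = 39.
With m₀=0, d₀=1 and mₖ₊₁ = dₖaₖ − mₖ, dₖ₊₁ = (n − mₖ₊₁²)/dₖ, aₖ₊₁ = ⌊(a₀+mₖ₊₁)/dₖ₊₁⌋:
  k=1: m=39, d=71, a=1
  k=2: m=32, d=8, a=8
  k=3: m=32, d=71, a=1
  k=4: m=39, d=1, a=78
d=1 and a=2a₀=78 at k=4, so the next step gives (m, d) = (39, 71) again — its k=1 value — and the period has length 4.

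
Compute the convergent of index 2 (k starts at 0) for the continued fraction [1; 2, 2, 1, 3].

7/5

Using pₖ = aₖpₖ₋₁ + pₖ₋₂, qₖ = aₖqₖ₋₁ + qₖ₋₂ (with p₋₁=1, p₋₂=0, q₋₁=0, q₋₂=1):
  k=0: a=1, p=1, q=1
  k=1: a=2, p=3, q=2
  k=2: a=2, p=7, q=5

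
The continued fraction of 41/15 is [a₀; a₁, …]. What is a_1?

41 = 2·15 + 11   →  a_0 = 2
15 = 1·11 + 4   →  a_1 = 1

1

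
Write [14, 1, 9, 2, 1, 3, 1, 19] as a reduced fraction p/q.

Fold from the inside: start with 19/1.
  1 + 1/19 = 20/19
  3 + 19/20 = 79/20
  1 + 20/79 = 99/79
  2 + 79/99 = 277/99
  9 + 99/277 = 2592/277
  1 + 277/2592 = 2869/2592
  14 + 2592/2869 = 42758/2869

42758/2869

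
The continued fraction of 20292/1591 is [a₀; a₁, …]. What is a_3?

14

20292 = 12·1591 + 1200   →  a_0 = 12
1591 = 1·1200 + 391   →  a_1 = 1
1200 = 3·391 + 27   →  a_2 = 3
391 = 14·27 + 13   →  a_3 = 14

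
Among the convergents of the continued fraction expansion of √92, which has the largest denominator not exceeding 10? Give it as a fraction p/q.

√92 = [9; 1, 1, 2, 4, 2, 1, 1, 18, …] (period length 8).
Convergents:
  p_0/q_0 = 9/1
  p_1/q_1 = 10/1
  p_2/q_2 = 19/2
  p_3/q_3 = 48/5
  p_4/q_4 = 211/22
q_3 = 5 ≤ 10 < 22 = q_4, so the answer is 48/5.

48/5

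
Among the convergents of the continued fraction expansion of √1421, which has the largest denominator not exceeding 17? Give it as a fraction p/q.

377/10

√1421 = [37; 1, 2, 3, 2, 3, 2, 1, 74, …] (period length 8).
Convergents:
  p_0/q_0 = 37/1
  p_1/q_1 = 38/1
  p_2/q_2 = 113/3
  p_3/q_3 = 377/10
  p_4/q_4 = 867/23
q_3 = 10 ≤ 17 < 23 = q_4, so the answer is 377/10.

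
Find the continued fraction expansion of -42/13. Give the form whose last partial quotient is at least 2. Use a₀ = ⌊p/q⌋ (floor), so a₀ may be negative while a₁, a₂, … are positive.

[-4; 1, 3, 3]

-42 = -4*13 + 10
13 = 1*10 + 3
10 = 3*3 + 1
3 = 3*1 + 0  (stop)
So -42/13 = [-4; 1, 3, 3].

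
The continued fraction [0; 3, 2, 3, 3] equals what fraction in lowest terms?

23/79

Using pₖ = aₖpₖ₋₁ + pₖ₋₂ and qₖ = aₖqₖ₋₁ + qₖ₋₂:
  k=0: a=0, p=0, q=1
  k=1: a=3, p=1, q=3
  k=2: a=2, p=2, q=7
  k=3: a=3, p=7, q=24
  k=4: a=3, p=23, q=79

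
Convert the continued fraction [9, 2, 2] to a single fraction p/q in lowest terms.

47/5

Fold from the inside: start with 2/1.
  2 + 1/2 = 5/2
  9 + 2/5 = 47/5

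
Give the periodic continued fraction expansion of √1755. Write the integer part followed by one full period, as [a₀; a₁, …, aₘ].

a₀ = ⌊√1755⌋ = 41.

[41; 1, 8, 3, 8, 1, 82]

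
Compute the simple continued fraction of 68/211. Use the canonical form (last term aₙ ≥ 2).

68 = 0·211 + 68
211 = 3·68 + 7
68 = 9·7 + 5
7 = 1·5 + 2
5 = 2·2 + 1
2 = 2·1 + 0  (stop)
So 68/211 = [0; 3, 9, 1, 2, 2].

[0; 3, 9, 1, 2, 2]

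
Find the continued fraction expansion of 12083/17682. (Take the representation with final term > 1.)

[0; 1, 2, 6, 3, 16, 18]

12083 = 0*17682 + 12083
17682 = 1*12083 + 5599
12083 = 2*5599 + 885
5599 = 6*885 + 289
885 = 3*289 + 18
289 = 16*18 + 1
18 = 18*1 + 0  (stop)
So 12083/17682 = [0; 1, 2, 6, 3, 16, 18].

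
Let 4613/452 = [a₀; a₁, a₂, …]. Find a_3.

6

4613 = 10·452 + 93   →  a_0 = 10
452 = 4·93 + 80   →  a_1 = 4
93 = 1·80 + 13   →  a_2 = 1
80 = 6·13 + 2   →  a_3 = 6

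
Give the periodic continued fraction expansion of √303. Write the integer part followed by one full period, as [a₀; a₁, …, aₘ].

a₀ = ⌊√303⌋ = 17.
With m₀=0, d₀=1 and mₖ₊₁ = dₖaₖ − mₖ, dₖ₊₁ = (n − mₖ₊₁²)/dₖ, aₖ₊₁ = ⌊(a₀+mₖ₊₁)/dₖ₊₁⌋:
  k=1: m=17, d=14, a=2
  k=2: m=11, d=13, a=2
  k=3: m=15, d=6, a=5
  k=4: m=15, d=13, a=2
  k=5: m=11, d=14, a=2
  k=6: m=17, d=1, a=34
d=1 and a=2a₀=34 at k=6, so the next step gives (m, d) = (17, 14) again — its k=1 value — and the period has length 6.

[17; 2, 2, 5, 2, 2, 34]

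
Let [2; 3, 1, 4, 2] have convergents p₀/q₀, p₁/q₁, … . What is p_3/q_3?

43/19

Using pₖ = aₖpₖ₋₁ + pₖ₋₂, qₖ = aₖqₖ₋₁ + qₖ₋₂ (with p₋₁=1, p₋₂=0, q₋₁=0, q₋₂=1):
  k=0: a=2, p=2, q=1
  k=1: a=3, p=7, q=3
  k=2: a=1, p=9, q=4
  k=3: a=4, p=43, q=19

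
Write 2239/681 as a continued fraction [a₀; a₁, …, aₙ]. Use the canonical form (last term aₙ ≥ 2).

2239 = 3*681 + 196
681 = 3*196 + 93
196 = 2*93 + 10
93 = 9*10 + 3
10 = 3*3 + 1
3 = 3*1 + 0  (stop)
So 2239/681 = [3; 3, 2, 9, 3, 3].

[3; 3, 2, 9, 3, 3]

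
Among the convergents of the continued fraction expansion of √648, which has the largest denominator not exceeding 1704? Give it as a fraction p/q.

19601/770

√648 = [25; 2, 5, 6, 5, 2, 50, …] (period length 6).
Convergents:
  p_0/q_0 = 25/1
  p_1/q_1 = 51/2
  p_2/q_2 = 280/11
  p_3/q_3 = 1731/68
  p_4/q_4 = 8935/351
  p_5/q_5 = 19601/770
  p_6/q_6 = 988985/38851
q_5 = 770 ≤ 1704 < 38851 = q_6, so the answer is 19601/770.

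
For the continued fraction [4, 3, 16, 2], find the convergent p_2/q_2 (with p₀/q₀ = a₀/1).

212/49

Using pₖ = aₖpₖ₋₁ + pₖ₋₂, qₖ = aₖqₖ₋₁ + qₖ₋₂ (with p₋₁=1, p₋₂=0, q₋₁=0, q₋₂=1):
  k=0: a=4, p=4, q=1
  k=1: a=3, p=13, q=3
  k=2: a=16, p=212, q=49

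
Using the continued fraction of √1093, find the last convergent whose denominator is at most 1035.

18018/545

√1093 = [33; 16, 1, 1, 16, 66, …] (period length 5).
Convergents:
  p_0/q_0 = 33/1
  p_1/q_1 = 529/16
  p_2/q_2 = 562/17
  p_3/q_3 = 1091/33
  p_4/q_4 = 18018/545
  p_5/q_5 = 1190279/36003
q_4 = 545 ≤ 1035 < 36003 = q_5, so the answer is 18018/545.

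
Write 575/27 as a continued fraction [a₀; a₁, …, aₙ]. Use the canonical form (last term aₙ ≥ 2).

575 = 21×27 + 8
27 = 3×8 + 3
8 = 2×3 + 2
3 = 1×2 + 1
2 = 2×1 + 0  (stop)
So 575/27 = [21; 3, 2, 1, 2].

[21; 3, 2, 1, 2]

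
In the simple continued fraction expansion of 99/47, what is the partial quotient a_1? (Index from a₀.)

99 = 2·47 + 5   →  a_0 = 2
47 = 9·5 + 2   →  a_1 = 9

9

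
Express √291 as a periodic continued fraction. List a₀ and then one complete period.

[17; 17, 34]

a₀ = ⌊√291⌋ = 17.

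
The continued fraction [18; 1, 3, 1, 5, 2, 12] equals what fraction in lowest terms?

Using pₖ = aₖpₖ₋₁ + pₖ₋₂ and qₖ = aₖqₖ₋₁ + qₖ₋₂:
  k=0: a=18, p=18, q=1
  k=1: a=1, p=19, q=1
  k=2: a=3, p=75, q=4
  k=3: a=1, p=94, q=5
  k=4: a=5, p=545, q=29
  k=5: a=2, p=1184, q=63
  k=6: a=12, p=14753, q=785

14753/785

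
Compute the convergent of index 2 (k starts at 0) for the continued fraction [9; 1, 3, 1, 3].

Using pₖ = aₖpₖ₋₁ + pₖ₋₂, qₖ = aₖqₖ₋₁ + qₖ₋₂ (with p₋₁=1, p₋₂=0, q₋₁=0, q₋₂=1):
  k=0: a=9, p=9, q=1
  k=1: a=1, p=10, q=1
  k=2: a=3, p=39, q=4

39/4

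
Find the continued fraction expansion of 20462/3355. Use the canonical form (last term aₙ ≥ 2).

20462 = 6×3355 + 332
3355 = 10×332 + 35
332 = 9×35 + 17
35 = 2×17 + 1
17 = 17×1 + 0  (stop)
So 20462/3355 = [6; 10, 9, 2, 17].

[6; 10, 9, 2, 17]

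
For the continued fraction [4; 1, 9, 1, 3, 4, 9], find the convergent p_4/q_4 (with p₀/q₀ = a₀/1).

211/43

Using pₖ = aₖpₖ₋₁ + pₖ₋₂, qₖ = aₖqₖ₋₁ + qₖ₋₂ (with p₋₁=1, p₋₂=0, q₋₁=0, q₋₂=1):
  k=0: a=4, p=4, q=1
  k=1: a=1, p=5, q=1
  k=2: a=9, p=49, q=10
  k=3: a=1, p=54, q=11
  k=4: a=3, p=211, q=43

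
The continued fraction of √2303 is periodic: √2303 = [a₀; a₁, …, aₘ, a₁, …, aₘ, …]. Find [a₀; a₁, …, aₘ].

[47; 1, 94]

a₀ = ⌊√2303⌋ = 47.
With m₀=0, d₀=1 and mₖ₊₁ = dₖaₖ − mₖ, dₖ₊₁ = (n − mₖ₊₁²)/dₖ, aₖ₊₁ = ⌊(a₀+mₖ₊₁)/dₖ₊₁⌋:
  k=1: m=47, d=94, a=1
  k=2: m=47, d=1, a=94
d=1 and a=2a₀=94 at k=2, so the next step gives (m, d) = (47, 94) again — its k=1 value — and the period has length 2.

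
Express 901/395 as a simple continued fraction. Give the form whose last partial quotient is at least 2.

901 = 2×395 + 111
395 = 3×111 + 62
111 = 1×62 + 49
62 = 1×49 + 13
49 = 3×13 + 10
13 = 1×10 + 3
10 = 3×3 + 1
3 = 3×1 + 0  (stop)
So 901/395 = [2; 3, 1, 1, 3, 1, 3, 3].

[2; 3, 1, 1, 3, 1, 3, 3]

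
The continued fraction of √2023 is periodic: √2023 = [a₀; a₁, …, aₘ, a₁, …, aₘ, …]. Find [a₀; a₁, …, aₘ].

[44; 1, 43, 1, 88]

a₀ = ⌊√2023⌋ = 44.
With m₀=0, d₀=1 and mₖ₊₁ = dₖaₖ − mₖ, dₖ₊₁ = (n − mₖ₊₁²)/dₖ, aₖ₊₁ = ⌊(a₀+mₖ₊₁)/dₖ₊₁⌋:
  k=1: m=44, d=87, a=1
  k=2: m=43, d=2, a=43
  k=3: m=43, d=87, a=1
  k=4: m=44, d=1, a=88
d=1 and a=2a₀=88 at k=4, so the next step gives (m, d) = (44, 87) again — its k=1 value — and the period has length 4.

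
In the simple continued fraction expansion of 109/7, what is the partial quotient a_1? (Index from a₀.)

1

109 = 15·7 + 4   →  a_0 = 15
7 = 1·4 + 3   →  a_1 = 1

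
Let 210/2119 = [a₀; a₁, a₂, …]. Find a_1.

10

210 = 0·2119 + 210   →  a_0 = 0
2119 = 10·210 + 19   →  a_1 = 10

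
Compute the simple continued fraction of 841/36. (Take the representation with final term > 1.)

841 = 23×36 + 13
36 = 2×13 + 10
13 = 1×10 + 3
10 = 3×3 + 1
3 = 3×1 + 0  (stop)
So 841/36 = [23; 2, 1, 3, 3].

[23; 2, 1, 3, 3]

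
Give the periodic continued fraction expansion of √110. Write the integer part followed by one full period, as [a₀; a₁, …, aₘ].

[10; 2, 20]

a₀ = ⌊√110⌋ = 10.
With m₀=0, d₀=1 and mₖ₊₁ = dₖaₖ − mₖ, dₖ₊₁ = (n − mₖ₊₁²)/dₖ, aₖ₊₁ = ⌊(a₀+mₖ₊₁)/dₖ₊₁⌋:
  k=1: m=10, d=10, a=2
  k=2: m=10, d=1, a=20
d=1 and a=2a₀=20 at k=2, so the next step gives (m, d) = (10, 10) again — its k=1 value — and the period has length 2.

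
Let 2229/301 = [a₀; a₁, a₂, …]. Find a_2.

2

2229 = 7·301 + 122   →  a_0 = 7
301 = 2·122 + 57   →  a_1 = 2
122 = 2·57 + 8   →  a_2 = 2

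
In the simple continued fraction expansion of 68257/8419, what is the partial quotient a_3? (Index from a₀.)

3

68257 = 8·8419 + 905   →  a_0 = 8
8419 = 9·905 + 274   →  a_1 = 9
905 = 3·274 + 83   →  a_2 = 3
274 = 3·83 + 25   →  a_3 = 3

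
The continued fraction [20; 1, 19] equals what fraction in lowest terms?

419/20

Using pₖ = aₖpₖ₋₁ + pₖ₋₂ and qₖ = aₖqₖ₋₁ + qₖ₋₂:
  k=0: a=20, p=20, q=1
  k=1: a=1, p=21, q=1
  k=2: a=19, p=419, q=20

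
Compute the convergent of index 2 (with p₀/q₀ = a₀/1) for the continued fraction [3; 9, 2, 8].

Using pₖ = aₖpₖ₋₁ + pₖ₋₂, qₖ = aₖqₖ₋₁ + qₖ₋₂ (with p₋₁=1, p₋₂=0, q₋₁=0, q₋₂=1):
  k=0: a=3, p=3, q=1
  k=1: a=9, p=28, q=9
  k=2: a=2, p=59, q=19

59/19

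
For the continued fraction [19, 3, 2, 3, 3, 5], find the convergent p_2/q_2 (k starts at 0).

135/7

Using pₖ = aₖpₖ₋₁ + pₖ₋₂, qₖ = aₖqₖ₋₁ + qₖ₋₂ (with p₋₁=1, p₋₂=0, q₋₁=0, q₋₂=1):
  k=0: a=19, p=19, q=1
  k=1: a=3, p=58, q=3
  k=2: a=2, p=135, q=7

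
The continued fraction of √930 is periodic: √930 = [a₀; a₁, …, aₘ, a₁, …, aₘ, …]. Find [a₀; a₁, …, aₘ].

a₀ = ⌊√930⌋ = 30.
With m₀=0, d₀=1 and mₖ₊₁ = dₖaₖ − mₖ, dₖ₊₁ = (n − mₖ₊₁²)/dₖ, aₖ₊₁ = ⌊(a₀+mₖ₊₁)/dₖ₊₁⌋:
  k=1: m=30, d=30, a=2
  k=2: m=30, d=1, a=60
d=1 and a=2a₀=60 at k=2, so the next step gives (m, d) = (30, 30) again — its k=1 value — and the period has length 2.

[30; 2, 60]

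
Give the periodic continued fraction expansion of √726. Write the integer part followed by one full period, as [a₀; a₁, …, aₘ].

a₀ = ⌊√726⌋ = 26.
With m₀=0, d₀=1 and mₖ₊₁ = dₖaₖ − mₖ, dₖ₊₁ = (n − mₖ₊₁²)/dₖ, aₖ₊₁ = ⌊(a₀+mₖ₊₁)/dₖ₊₁⌋:
  k=1: m=26, d=50, a=1
  k=2: m=24, d=3, a=16
  k=3: m=24, d=50, a=1
  k=4: m=26, d=1, a=52
d=1 and a=2a₀=52 at k=4, so the next step gives (m, d) = (26, 50) again — its k=1 value — and the period has length 4.

[26; 1, 16, 1, 52]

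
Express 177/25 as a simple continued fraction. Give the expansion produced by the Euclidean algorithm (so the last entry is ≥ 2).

177 = 7×25 + 2
25 = 12×2 + 1
2 = 2×1 + 0  (stop)
So 177/25 = [7; 12, 2].

[7; 12, 2]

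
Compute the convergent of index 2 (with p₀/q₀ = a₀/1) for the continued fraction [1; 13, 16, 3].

225/209

Using pₖ = aₖpₖ₋₁ + pₖ₋₂, qₖ = aₖqₖ₋₁ + qₖ₋₂ (with p₋₁=1, p₋₂=0, q₋₁=0, q₋₂=1):
  k=0: a=1, p=1, q=1
  k=1: a=13, p=14, q=13
  k=2: a=16, p=225, q=209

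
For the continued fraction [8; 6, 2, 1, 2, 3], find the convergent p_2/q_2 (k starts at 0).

Using pₖ = aₖpₖ₋₁ + pₖ₋₂, qₖ = aₖqₖ₋₁ + qₖ₋₂ (with p₋₁=1, p₋₂=0, q₋₁=0, q₋₂=1):
  k=0: a=8, p=8, q=1
  k=1: a=6, p=49, q=6
  k=2: a=2, p=106, q=13

106/13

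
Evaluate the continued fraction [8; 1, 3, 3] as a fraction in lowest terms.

Fold from the inside: start with 3/1.
  3 + 1/3 = 10/3
  1 + 3/10 = 13/10
  8 + 10/13 = 114/13

114/13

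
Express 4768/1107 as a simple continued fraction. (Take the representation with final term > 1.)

4768 = 4·1107 + 340
1107 = 3·340 + 87
340 = 3·87 + 79
87 = 1·79 + 8
79 = 9·8 + 7
8 = 1·7 + 1
7 = 7·1 + 0  (stop)
So 4768/1107 = [4; 3, 3, 1, 9, 1, 7].

[4; 3, 3, 1, 9, 1, 7]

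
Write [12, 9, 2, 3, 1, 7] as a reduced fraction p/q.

Fold from the inside: start with 7/1.
  1 + 1/7 = 8/7
  3 + 7/8 = 31/8
  2 + 8/31 = 70/31
  9 + 31/70 = 661/70
  12 + 70/661 = 8002/661

8002/661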